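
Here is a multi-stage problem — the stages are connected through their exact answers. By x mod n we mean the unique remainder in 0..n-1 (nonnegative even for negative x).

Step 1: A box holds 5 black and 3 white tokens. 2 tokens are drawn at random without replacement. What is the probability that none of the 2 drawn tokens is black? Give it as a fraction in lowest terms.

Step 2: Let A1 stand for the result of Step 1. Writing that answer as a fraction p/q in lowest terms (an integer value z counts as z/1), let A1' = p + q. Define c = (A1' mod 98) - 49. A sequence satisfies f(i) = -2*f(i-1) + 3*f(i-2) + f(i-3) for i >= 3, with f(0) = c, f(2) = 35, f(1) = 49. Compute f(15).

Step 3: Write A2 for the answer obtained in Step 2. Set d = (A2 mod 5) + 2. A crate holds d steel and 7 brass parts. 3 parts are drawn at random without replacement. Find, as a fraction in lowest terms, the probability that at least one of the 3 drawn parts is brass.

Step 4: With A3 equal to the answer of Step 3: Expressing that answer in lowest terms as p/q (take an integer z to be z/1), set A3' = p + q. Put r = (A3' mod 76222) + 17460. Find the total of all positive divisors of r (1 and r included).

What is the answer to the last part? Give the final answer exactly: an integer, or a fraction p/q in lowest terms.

26682

Step 1: total draws C(8,2) = 28; favorable C(3,2) = 3; P = 3/28; answer 3/28
Step 2: A1 = 3/28; threaded value p + q = 31; c = -18; f(3) = -2*(35) + 3*(49) + 1*(-18) = 59; iterating: f(3)=59, f(4)=36, f(5)=140, f(6)=-113, f(7)=682, f(8)=-1563, f(9)=5059, f(10)=-14125, f(11)=41864, f(12)=-121044, f(13)=353555, f(14)=-1028378, f(15)=2996377; answer 2996377
Step 3: A2 = 2996377; d = 4; total draws C(11,3) = 165; complement C(4,3) = 4; favorable 165 - 4 = 161; P = 161/165; answer 161/165
Step 4: A3 = 161/165; threaded value p + q = 326; r = 17786; 17786 = 2 * 8893; sigma = (1 + 2) * (1 + 8893) = 3 * 8894 = 26682; answer 26682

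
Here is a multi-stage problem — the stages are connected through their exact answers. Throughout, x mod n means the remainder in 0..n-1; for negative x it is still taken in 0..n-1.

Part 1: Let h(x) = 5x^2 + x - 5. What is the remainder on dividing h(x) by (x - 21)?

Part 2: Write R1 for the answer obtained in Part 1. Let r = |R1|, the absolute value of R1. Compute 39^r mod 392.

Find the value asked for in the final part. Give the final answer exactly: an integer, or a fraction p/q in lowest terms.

Part 1: remainder = value at the root: 5*(21)^2 + 1*(21)^1 - 5 = (2205) + (21) + (-5) = 2221; answer 2221
Part 2: R1 = 2221; r = 2221; squarings mod 392: 39^1=39, 39^2=345, 39^4=249, 39^8=65, 39^16=305, 39^32=121, 39^64=137, 39^128=345, 39^256=249, 39^512=65, 39^1024=305, 39^2048=121; 39^2221 = 39^1 * 39^4 * 39^8 * 39^32 * 39^128 * 39^2048 = 207 (mod 392); answer 207

207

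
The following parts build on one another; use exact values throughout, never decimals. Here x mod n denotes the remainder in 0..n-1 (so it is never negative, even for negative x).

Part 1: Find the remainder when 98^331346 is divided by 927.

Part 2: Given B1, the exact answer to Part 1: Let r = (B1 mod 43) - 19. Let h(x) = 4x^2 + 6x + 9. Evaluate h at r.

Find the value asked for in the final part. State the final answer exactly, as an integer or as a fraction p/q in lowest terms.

Part 1: squarings mod 927: 98^1=98, 98^2=334, 98^4=316, 98^8=667, 98^16=856, 98^32=406, 98^64=757, 98^128=163, 98^256=613, 98^512=334, 98^1024=316, 98^2048=667, 98^4096=856, 98^8192=406, 98^16384=757, 98^32768=163, 98^65536=613, 98^131072=334, 98^262144=316; 98^331346 = 98^2 * 98^16 * 98^64 * 98^512 * 98^1024 * 98^2048 * 98^65536 * 98^262144 = 865 (mod 927); answer 865
Part 2: B1 = 865; r = -14; 4*(-14)^2 + 6*(-14)^1 + 9 = (784) + (-84) + (9) = 709; answer 709

709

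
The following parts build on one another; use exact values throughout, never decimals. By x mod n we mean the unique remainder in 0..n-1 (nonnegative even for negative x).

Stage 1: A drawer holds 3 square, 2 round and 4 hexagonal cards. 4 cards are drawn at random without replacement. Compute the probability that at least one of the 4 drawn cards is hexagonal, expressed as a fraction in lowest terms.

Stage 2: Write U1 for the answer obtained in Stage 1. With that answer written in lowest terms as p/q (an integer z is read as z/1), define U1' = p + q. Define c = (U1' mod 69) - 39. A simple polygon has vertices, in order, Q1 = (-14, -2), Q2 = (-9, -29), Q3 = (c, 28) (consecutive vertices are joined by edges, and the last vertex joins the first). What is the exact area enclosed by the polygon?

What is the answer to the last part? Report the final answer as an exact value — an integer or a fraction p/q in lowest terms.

Stage 1: total draws C(9,4) = 126; complement C(5,4) = 5; favorable 126 - 5 = 121; P = 121/126; answer 121/126
Stage 2: U1 = 121/126; threaded value p + q = 247; c = 1; cross terms: (-14*-29 - -9*-2)=388, (-9*28 - 1*-29)=-223, (1*-2 - -14*28)=390; twice the area = |555| = 555; area = 555/2; answer 555/2

555/2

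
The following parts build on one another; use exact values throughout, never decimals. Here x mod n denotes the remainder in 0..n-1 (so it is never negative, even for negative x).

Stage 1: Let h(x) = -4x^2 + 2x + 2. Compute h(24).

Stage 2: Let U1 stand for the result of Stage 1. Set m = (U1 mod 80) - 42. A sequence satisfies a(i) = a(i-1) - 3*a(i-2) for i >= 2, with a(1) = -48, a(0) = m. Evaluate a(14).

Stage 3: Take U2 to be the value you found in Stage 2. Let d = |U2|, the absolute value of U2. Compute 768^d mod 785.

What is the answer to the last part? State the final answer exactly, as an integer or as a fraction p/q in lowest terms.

Stage 1: -4*(24)^2 + 2*(24)^1 + 2 = (-2304) + (48) + (2) = -2254; answer -2254
Stage 2: U1 = -2254; m = 24; a(2) = 1*(-48) - 3*(24) = -120; iterating: a(2)=-120, a(3)=24, a(4)=384, a(5)=312, a(6)=-840, a(7)=-1776, a(8)=744, a(9)=6072, a(10)=3840, a(11)=-14376, a(12)=-25896, a(13)=17232, a(14)=94920; answer 94920
Stage 3: U2 = 94920; d = 94920; squarings mod 785: 768^1=768, 768^2=289, 768^4=311, 768^8=166, 768^16=81, 768^32=281, 768^64=461, 768^128=571, 768^256=266, 768^512=106, 768^1024=246, 768^2048=71, 768^4096=331, 768^8192=446, 768^16384=311, 768^32768=166, 768^65536=81; 768^94920 = 768^8 * 768^64 * 768^128 * 768^512 * 768^4096 * 768^8192 * 768^16384 * 768^65536 = 381 (mod 785); answer 381

381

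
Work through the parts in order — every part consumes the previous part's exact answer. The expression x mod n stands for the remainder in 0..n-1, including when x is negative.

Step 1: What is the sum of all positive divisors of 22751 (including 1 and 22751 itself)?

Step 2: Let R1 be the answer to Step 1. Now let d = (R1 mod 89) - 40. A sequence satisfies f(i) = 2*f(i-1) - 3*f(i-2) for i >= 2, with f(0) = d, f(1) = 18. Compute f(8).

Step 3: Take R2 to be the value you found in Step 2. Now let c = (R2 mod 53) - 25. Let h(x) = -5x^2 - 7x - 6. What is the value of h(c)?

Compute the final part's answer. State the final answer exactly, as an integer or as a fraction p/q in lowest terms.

Step 1: 22751 is prime, so its only divisors are 1 and 22751; sigma = 1 + 22751 = 22752; answer 22752
Step 2: R1 = 22752; d = 17; f(2) = 2*(18) - 3*(17) = -15; iterating: f(2)=-15, f(3)=-84, f(4)=-123, f(5)=6, f(6)=381, f(7)=744, f(8)=345; answer 345
Step 3: R2 = 345; c = 2; -5*(2)^2 - 7*(2)^1 - 6 = (-20) + (-14) + (-6) = -40; answer -40

-40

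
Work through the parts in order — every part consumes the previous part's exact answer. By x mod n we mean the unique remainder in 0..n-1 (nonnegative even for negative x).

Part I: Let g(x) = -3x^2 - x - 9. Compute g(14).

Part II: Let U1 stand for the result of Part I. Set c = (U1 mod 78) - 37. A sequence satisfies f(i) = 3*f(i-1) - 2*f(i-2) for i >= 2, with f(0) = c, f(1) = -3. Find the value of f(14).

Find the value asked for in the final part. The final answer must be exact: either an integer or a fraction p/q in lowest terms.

344019

Part I: -3*(14)^2 - 1*(14)^1 - 9 = (-588) + (-14) + (-9) = -611; answer -611
Part II: U1 = -611; c = -24; f(2) = 3*(-3) - 2*(-24) = 39; iterating: f(2)=39, f(3)=123, f(4)=291, f(5)=627, f(6)=1299, f(7)=2643, f(8)=5331, f(9)=10707, f(10)=21459, f(11)=42963, f(12)=85971, f(13)=171987, f(14)=344019; answer 344019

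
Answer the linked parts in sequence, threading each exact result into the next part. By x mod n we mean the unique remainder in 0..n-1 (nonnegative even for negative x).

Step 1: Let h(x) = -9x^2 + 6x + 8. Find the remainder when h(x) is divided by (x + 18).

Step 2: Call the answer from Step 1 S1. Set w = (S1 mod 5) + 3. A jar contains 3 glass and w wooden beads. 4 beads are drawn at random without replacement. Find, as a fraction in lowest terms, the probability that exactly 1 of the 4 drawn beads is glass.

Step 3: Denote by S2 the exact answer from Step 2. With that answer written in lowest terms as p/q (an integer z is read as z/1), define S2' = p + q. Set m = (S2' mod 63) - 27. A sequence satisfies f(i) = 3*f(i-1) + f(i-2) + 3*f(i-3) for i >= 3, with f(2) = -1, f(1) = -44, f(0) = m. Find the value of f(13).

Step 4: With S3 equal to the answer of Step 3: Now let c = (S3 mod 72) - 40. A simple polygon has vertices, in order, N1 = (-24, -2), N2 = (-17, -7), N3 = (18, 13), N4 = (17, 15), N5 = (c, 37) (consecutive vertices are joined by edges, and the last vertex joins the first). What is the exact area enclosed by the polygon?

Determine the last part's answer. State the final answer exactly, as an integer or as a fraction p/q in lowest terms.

2217/2

Step 1: remainder = value at the root: -9*(-18)^2 + 6*(-18)^1 + 8 = (-2916) + (-108) + (8) = -3016; answer -3016
Step 2: S1 = -3016; w = 7; total draws C(10,4) = 210; favorable C(3,1)*C(7,3) = 105; P = 1/2; answer 1/2
Step 3: S2 = 1/2; threaded value p + q = 3; m = -24; f(3) = 3*(-1) + 1*(-44) + 3*(-24) = -119; iterating: f(3)=-119, f(4)=-490, f(5)=-1592, f(6)=-5623, f(7)=-19931, f(8)=-70192, f(9)=-247376, f(10)=-872113, f(11)=-3074291, f(12)=-10837114, f(13)=-38201972; answer -38201972
Step 4: S3 = -38201972; c = -36; cross terms: (-24*-7 - -17*-2)=134, (-17*13 - 18*-7)=-95, (18*15 - 17*13)=49, (17*37 - -36*15)=1169, (-36*-2 - -24*37)=960; twice the area = |2217| = 2217; area = 2217/2; answer 2217/2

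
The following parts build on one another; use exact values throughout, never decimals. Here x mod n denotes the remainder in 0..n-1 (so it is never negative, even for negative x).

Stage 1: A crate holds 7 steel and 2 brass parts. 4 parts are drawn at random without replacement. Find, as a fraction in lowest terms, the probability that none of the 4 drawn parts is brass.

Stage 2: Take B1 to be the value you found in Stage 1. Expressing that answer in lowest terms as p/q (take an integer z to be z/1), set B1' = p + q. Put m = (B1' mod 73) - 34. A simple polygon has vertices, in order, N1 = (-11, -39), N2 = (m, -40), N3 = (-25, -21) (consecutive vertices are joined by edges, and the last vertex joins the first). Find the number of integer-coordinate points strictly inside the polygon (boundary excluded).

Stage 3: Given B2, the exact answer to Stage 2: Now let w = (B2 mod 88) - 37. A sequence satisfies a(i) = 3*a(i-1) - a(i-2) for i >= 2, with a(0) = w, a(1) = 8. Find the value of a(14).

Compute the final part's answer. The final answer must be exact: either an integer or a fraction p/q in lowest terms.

6305671

Stage 1: total draws C(9,4) = 126; favorable C(7,4) = 35; P = 5/18; answer 5/18
Stage 2: B1 = 5/18; threaded value p + q = 23; m = -11; cross terms: (-11*-40 - -11*-39)=11, (-11*-21 - -25*-40)=-769, (-25*-39 - -11*-21)=744; twice the area = |-14| = 14; area = 7; boundary points = 1 + 1 + 2 = 4; strictly interior points = area - boundary/2 + 1 = 6; answer 6
Stage 3: B2 = 6; w = -31; a(2) = 3*(8) - 1*(-31) = 55; iterating: a(2)=55, a(3)=157, a(4)=416, a(5)=1091, a(6)=2857, a(7)=7480, a(8)=19583, a(9)=51269, a(10)=134224, a(11)=351403, a(12)=919985, a(13)=2408552, a(14)=6305671; answer 6305671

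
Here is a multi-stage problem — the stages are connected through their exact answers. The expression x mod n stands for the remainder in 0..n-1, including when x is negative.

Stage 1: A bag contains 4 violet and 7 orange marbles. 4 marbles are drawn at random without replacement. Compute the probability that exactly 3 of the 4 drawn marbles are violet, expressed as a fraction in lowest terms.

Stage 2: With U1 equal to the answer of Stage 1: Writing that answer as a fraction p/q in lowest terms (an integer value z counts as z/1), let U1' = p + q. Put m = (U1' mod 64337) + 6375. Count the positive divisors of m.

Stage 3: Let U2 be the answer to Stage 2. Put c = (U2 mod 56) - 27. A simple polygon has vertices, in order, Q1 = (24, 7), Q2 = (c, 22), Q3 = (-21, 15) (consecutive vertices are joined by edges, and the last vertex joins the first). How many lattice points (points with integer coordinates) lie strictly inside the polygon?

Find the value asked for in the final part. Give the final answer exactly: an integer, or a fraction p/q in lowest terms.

Stage 1: total draws C(11,4) = 330; favorable C(4,3)*C(7,1) = 28; P = 14/165; answer 14/165
Stage 2: U1 = 14/165; threaded value p + q = 179; m = 6554; 6554 = 2 * 29 * 113; number of divisors = (1+1) * (1+1) * (1+1) = 8; answer 8
Stage 3: U2 = 8; c = -19; cross terms: (24*22 - -19*7)=661, (-19*15 - -21*22)=177, (-21*7 - 24*15)=-507; twice the area = |331| = 331; area = 331/2; boundary points = 1 + 1 + 1 = 3; strictly interior points = area - boundary/2 + 1 = 165; answer 165

165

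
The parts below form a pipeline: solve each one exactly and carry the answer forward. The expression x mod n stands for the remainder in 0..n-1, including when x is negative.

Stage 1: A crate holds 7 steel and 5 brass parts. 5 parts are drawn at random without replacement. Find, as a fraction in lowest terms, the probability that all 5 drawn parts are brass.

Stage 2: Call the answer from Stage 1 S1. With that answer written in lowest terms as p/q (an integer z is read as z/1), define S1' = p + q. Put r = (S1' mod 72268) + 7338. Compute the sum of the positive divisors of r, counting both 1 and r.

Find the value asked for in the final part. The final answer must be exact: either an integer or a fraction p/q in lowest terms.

8352

Stage 1: total draws C(12,5) = 792; favorable C(5,5) = 1; P = 1/792; answer 1/792
Stage 2: S1 = 1/792; threaded value p + q = 793; r = 8131; 8131 = 47 * 173; sigma = (1 + 47) * (1 + 173) = 48 * 174 = 8352; answer 8352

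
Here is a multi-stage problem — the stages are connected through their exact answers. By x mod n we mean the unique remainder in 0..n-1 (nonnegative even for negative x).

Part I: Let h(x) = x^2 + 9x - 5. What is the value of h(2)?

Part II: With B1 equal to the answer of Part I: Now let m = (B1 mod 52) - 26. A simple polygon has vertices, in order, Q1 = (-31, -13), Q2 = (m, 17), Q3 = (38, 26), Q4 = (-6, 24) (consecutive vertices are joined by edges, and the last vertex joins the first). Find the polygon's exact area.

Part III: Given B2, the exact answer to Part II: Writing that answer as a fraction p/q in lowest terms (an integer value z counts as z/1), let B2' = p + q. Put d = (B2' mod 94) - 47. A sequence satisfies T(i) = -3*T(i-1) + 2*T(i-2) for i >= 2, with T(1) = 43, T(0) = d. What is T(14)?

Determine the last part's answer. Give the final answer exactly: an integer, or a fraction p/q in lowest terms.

-241608787

Part I: 1*(2)^2 + 9*(2)^1 - 5 = (4) + (18) + (-5) = 17; answer 17
Part II: B1 = 17; m = -9; cross terms: (-31*17 - -9*-13)=-644, (-9*26 - 38*17)=-880, (38*24 - -6*26)=1068, (-6*-13 - -31*24)=822; twice the area = |366| = 366; area = 183; answer 183
Part III: B2 = 183; threaded value p + q = 184; d = 43; T(2) = -3*(43) + 2*(43) = -43; iterating: T(2)=-43, T(3)=215, T(4)=-731, T(5)=2623, T(6)=-9331, T(7)=33239, T(8)=-118379, T(9)=421615, T(10)=-1501603, T(11)=5348039, T(12)=-19047323, T(13)=67838047, T(14)=-241608787; answer -241608787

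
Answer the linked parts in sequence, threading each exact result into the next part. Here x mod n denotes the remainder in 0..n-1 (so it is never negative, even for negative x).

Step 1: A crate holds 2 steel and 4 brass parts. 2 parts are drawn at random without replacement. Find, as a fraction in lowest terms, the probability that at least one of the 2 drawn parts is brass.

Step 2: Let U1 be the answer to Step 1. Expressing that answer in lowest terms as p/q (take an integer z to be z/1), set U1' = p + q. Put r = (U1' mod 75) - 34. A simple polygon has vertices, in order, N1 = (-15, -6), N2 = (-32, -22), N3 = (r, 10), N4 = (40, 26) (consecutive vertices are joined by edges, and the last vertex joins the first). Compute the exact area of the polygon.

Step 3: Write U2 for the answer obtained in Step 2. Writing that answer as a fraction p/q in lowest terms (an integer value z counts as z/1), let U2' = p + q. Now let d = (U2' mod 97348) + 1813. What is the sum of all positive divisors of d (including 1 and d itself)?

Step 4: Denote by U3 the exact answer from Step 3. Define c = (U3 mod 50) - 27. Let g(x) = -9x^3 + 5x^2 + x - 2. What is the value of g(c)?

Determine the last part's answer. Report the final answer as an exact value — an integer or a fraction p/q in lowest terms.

-29237

Step 1: total draws C(6,2) = 15; complement C(2,2) = 1; favorable 15 - 1 = 14; P = 14/15; answer 14/15
Step 2: U1 = 14/15; threaded value p + q = 29; r = -5; cross terms: (-15*-22 - -32*-6)=138, (-32*10 - -5*-22)=-430, (-5*26 - 40*10)=-530, (40*-6 - -15*26)=150; twice the area = |-672| = 672; area = 336; answer 336
Step 3: U2 = 336; threaded value p + q = 337; d = 2150; 2150 = 2 * 5^2 * 43; sigma = (1 + 2) * (1 + 5 + 25) * (1 + 43) = 3 * 31 * 44 = 4092; answer 4092
Step 4: U3 = 4092; c = 15; -9*(15)^3 + 5*(15)^2 + 1*(15)^1 - 2 = (-30375) + (1125) + (15) + (-2) = -29237; answer -29237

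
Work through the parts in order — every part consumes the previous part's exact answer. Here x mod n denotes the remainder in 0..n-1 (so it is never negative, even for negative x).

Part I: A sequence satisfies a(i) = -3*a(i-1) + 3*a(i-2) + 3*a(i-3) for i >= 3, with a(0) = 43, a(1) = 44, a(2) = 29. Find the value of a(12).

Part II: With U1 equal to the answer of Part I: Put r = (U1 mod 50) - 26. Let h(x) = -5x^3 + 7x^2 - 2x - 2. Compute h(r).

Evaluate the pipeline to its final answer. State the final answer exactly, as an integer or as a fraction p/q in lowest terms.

Part I: a(3) = -3*(29) + 3*(44) + 3*(43) = 174; iterating: a(3)=174, a(4)=-303, a(5)=1518, a(6)=-4941, a(7)=18468, a(8)=-65673, a(9)=237600, a(10)=-854415, a(11)=3079026, a(12)=-11087523; answer -11087523
Part II: U1 = -11087523; r = 1; -5*(1)^3 + 7*(1)^2 - 2*(1)^1 - 2 = (-5) + (7) + (-2) + (-2) = -2; answer -2

-2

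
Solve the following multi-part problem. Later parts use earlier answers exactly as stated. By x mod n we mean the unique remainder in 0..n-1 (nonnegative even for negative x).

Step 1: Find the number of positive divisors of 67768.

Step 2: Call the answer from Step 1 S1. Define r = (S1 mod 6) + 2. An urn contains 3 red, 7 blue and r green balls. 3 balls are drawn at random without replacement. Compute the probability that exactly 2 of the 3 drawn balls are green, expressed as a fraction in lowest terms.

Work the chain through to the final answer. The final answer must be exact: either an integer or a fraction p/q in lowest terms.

15/56

Step 1: 67768 = 2^3 * 43 * 197; number of divisors = (3+1) * (1+1) * (1+1) = 16; answer 16
Step 2: S1 = 16; r = 6; total draws C(16,3) = 560; favorable C(6,2)*C(10,1) = 150; P = 15/56; answer 15/56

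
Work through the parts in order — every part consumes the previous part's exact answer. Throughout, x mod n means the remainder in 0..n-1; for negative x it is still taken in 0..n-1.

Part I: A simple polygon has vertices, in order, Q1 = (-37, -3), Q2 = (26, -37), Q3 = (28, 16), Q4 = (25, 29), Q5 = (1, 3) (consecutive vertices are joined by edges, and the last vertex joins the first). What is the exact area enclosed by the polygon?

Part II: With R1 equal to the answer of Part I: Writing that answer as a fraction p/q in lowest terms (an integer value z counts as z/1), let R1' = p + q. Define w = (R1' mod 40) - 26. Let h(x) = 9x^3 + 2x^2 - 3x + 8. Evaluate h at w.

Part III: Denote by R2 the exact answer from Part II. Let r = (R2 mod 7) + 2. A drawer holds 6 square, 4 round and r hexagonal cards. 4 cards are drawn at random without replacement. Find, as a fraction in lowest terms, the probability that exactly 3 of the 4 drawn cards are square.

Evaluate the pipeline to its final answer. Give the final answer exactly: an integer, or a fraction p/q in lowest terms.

Part I: cross terms: (-37*-37 - 26*-3)=1447, (26*16 - 28*-37)=1452, (28*29 - 25*16)=412, (25*3 - 1*29)=46, (1*-3 - -37*3)=108; twice the area = |3465| = 3465; area = 3465/2; answer 3465/2
Part II: R1 = 3465/2; threaded value p + q = 3467; w = 1; 9*(1)^3 + 2*(1)^2 - 3*(1)^1 + 8 = (9) + (2) + (-3) + (8) = 16; answer 16
Part III: R2 = 16; r = 4; total draws C(14,4) = 1001; favorable C(6,3)*C(8,1) = 160; P = 160/1001; answer 160/1001

160/1001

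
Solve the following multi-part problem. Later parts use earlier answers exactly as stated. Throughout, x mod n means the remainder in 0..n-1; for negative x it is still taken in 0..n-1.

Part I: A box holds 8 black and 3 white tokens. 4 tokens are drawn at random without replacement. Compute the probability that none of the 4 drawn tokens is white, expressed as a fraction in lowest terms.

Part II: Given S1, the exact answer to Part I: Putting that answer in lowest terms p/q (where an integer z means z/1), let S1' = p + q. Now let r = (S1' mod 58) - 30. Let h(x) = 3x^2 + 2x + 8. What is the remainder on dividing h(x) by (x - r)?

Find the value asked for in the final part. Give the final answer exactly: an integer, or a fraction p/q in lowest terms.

328

Part I: total draws C(11,4) = 330; favorable C(8,4) = 70; P = 7/33; answer 7/33
Part II: S1 = 7/33; threaded value p + q = 40; r = 10; remainder = value at the root: 3*(10)^2 + 2*(10)^1 + 8 = (300) + (20) + (8) = 328; answer 328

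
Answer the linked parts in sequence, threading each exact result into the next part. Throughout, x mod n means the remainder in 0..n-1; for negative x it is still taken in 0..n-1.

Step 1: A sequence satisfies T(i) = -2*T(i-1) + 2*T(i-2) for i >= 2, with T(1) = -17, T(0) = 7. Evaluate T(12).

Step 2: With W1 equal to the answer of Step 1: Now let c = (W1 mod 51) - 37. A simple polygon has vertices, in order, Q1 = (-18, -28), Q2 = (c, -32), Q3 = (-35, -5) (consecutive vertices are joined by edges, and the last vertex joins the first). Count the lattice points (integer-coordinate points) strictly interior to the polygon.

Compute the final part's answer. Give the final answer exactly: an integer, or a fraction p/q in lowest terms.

Step 1: T(2) = -2*(-17) + 2*(7) = 48; iterating: T(2)=48, T(3)=-130, T(4)=356, T(5)=-972, T(6)=2656, T(7)=-7256, T(8)=19824, T(9)=-54160, T(10)=147968, T(11)=-404256, T(12)=1104448; answer 1104448
Step 2: W1 = 1104448; c = 6; cross terms: (-18*-32 - 6*-28)=744, (6*-5 - -35*-32)=-1150, (-35*-28 - -18*-5)=890; twice the area = |484| = 484; area = 242; boundary points = 4 + 1 + 1 = 6; strictly interior points = area - boundary/2 + 1 = 240; answer 240

240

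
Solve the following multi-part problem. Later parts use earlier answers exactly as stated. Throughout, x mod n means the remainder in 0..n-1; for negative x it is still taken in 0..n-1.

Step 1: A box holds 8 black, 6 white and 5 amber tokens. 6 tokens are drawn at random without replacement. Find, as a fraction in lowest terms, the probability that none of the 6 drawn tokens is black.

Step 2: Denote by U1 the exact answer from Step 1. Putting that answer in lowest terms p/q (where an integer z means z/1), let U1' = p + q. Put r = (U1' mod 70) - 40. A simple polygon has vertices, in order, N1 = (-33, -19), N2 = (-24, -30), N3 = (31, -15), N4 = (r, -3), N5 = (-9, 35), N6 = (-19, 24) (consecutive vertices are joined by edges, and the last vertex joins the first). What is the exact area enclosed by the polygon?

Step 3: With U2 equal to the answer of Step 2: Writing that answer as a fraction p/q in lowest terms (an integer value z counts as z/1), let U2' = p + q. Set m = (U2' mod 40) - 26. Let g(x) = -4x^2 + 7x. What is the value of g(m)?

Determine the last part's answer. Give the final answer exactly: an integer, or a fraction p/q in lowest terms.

Step 1: total draws C(19,6) = 27132; favorable C(11,6) = 462; P = 11/646; answer 11/646
Step 2: U1 = 11/646; threaded value p + q = 657; r = -13; cross terms: (-33*-30 - -24*-19)=534, (-24*-15 - 31*-30)=1290, (31*-3 - -13*-15)=-288, (-13*35 - -9*-3)=-482, (-9*24 - -19*35)=449, (-19*-19 - -33*24)=1153; twice the area = |2656| = 2656; area = 1328; answer 1328
Step 3: U2 = 1328; threaded value p + q = 1329; m = -17; -4*(-17)^2 + 7*(-17)^1 = (-1156) + (-119) = -1275; answer -1275

-1275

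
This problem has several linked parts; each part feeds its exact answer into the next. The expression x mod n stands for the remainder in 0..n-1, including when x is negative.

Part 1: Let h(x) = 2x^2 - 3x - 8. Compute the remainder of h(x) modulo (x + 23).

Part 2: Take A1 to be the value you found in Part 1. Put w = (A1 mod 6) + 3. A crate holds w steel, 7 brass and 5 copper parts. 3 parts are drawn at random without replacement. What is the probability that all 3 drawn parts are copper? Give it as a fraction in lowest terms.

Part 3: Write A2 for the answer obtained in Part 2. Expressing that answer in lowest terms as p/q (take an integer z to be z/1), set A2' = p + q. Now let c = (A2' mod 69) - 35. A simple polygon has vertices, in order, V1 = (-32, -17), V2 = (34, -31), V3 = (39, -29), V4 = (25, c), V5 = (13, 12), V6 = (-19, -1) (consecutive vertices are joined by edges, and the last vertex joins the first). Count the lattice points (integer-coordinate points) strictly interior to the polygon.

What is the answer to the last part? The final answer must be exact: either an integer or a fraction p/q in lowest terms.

2087

Part 1: remainder = value at the root: 2*(-23)^2 - 3*(-23)^1 - 8 = (1058) + (69) + (-8) = 1119; answer 1119
Part 2: A1 = 1119; w = 6; total draws C(18,3) = 816; favorable C(5,3) = 10; P = 5/408; answer 5/408
Part 3: A2 = 5/408; threaded value p + q = 413; c = 33; cross terms: (-32*-31 - 34*-17)=1570, (34*-29 - 39*-31)=223, (39*33 - 25*-29)=2012, (25*12 - 13*33)=-129, (13*-1 - -19*12)=215, (-19*-17 - -32*-1)=291; twice the area = |4182| = 4182; area = 2091; boundary points = 2 + 1 + 2 + 3 + 1 + 1 = 10; strictly interior points = area - boundary/2 + 1 = 2087; answer 2087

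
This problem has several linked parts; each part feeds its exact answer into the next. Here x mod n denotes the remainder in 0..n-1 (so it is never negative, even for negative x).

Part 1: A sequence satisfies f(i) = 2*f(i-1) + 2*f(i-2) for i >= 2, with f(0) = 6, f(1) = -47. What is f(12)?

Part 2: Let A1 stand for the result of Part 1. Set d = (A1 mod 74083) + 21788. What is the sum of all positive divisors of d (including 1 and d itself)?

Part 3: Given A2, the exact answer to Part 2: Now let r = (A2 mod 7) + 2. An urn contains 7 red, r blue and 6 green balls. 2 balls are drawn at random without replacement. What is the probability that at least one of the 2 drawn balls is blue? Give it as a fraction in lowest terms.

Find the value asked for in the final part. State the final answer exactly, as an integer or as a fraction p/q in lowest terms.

Part 1: f(2) = 2*(-47) + 2*(6) = -82; iterating: f(2)=-82, f(3)=-258, f(4)=-680, f(5)=-1876, f(6)=-5112, f(7)=-13976, f(8)=-38176, f(9)=-104304, f(10)=-284960, f(11)=-778528, f(12)=-2126976; answer -2126976
Part 2: A1 = -2126976; d = 43219; 43219 = 11 * 3929; sigma = (1 + 11) * (1 + 3929) = 12 * 3930 = 47160; answer 47160
Part 3: A2 = 47160; r = 3; total draws C(16,2) = 120; complement C(13,2) = 78; favorable 120 - 78 = 42; P = 7/20; answer 7/20

7/20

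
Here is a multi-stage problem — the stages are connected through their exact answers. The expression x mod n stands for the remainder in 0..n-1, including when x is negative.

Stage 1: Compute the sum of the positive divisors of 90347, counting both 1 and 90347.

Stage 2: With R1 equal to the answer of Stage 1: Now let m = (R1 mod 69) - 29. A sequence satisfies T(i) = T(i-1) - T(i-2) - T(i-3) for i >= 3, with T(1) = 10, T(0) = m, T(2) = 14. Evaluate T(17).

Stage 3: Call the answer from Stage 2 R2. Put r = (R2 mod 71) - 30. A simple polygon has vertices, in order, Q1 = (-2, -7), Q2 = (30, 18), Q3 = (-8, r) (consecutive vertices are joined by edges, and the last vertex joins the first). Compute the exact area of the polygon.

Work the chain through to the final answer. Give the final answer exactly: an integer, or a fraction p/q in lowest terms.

699

Stage 1: 90347 = 167 * 541; sigma = (1 + 167) * (1 + 541) = 168 * 542 = 91056; answer 91056
Stage 2: R1 = 91056; m = 16; T(3) = 1*(14) - 1*(10) - 1*(16) = -12; iterating: T(3)=-12, T(4)=-36, T(5)=-38, T(6)=10, T(7)=84, T(8)=112, T(9)=18, T(10)=-178, T(11)=-308, T(12)=-148, T(13)=338, T(14)=794, T(15)=604, T(16)=-528, T(17)=-1926; answer -1926
Stage 3: R2 = -1926; r = 32; cross terms: (-2*18 - 30*-7)=174, (30*32 - -8*18)=1104, (-8*-7 - -2*32)=120; twice the area = |1398| = 1398; area = 699; answer 699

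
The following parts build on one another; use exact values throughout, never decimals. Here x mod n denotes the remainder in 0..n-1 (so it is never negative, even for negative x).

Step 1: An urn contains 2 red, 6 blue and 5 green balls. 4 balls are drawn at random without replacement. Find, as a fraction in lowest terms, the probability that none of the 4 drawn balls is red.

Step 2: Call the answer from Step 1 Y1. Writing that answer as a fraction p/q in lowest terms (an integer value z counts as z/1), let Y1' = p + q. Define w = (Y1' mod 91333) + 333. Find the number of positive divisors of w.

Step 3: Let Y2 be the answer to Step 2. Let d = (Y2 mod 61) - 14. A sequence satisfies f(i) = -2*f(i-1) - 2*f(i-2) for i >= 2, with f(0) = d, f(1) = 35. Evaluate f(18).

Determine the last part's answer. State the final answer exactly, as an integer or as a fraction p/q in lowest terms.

Step 1: total draws C(13,4) = 715; favorable C(11,4) = 330; P = 6/13; answer 6/13
Step 2: Y1 = 6/13; threaded value p + q = 19; w = 352; 352 = 2^5 * 11; number of divisors = (5+1) * (1+1) = 12; answer 12
Step 3: Y2 = 12; d = -2; f(2) = -2*(35) - 2*(-2) = -66; iterating: f(2)=-66, f(3)=62, f(4)=8, f(5)=-140, f(6)=264, f(7)=-248, f(8)=-32, f(9)=560, f(10)=-1056, f(11)=992, f(12)=128, f(13)=-2240, f(14)=4224, f(15)=-3968, f(16)=-512, f(17)=8960, f(18)=-16896; answer -16896

-16896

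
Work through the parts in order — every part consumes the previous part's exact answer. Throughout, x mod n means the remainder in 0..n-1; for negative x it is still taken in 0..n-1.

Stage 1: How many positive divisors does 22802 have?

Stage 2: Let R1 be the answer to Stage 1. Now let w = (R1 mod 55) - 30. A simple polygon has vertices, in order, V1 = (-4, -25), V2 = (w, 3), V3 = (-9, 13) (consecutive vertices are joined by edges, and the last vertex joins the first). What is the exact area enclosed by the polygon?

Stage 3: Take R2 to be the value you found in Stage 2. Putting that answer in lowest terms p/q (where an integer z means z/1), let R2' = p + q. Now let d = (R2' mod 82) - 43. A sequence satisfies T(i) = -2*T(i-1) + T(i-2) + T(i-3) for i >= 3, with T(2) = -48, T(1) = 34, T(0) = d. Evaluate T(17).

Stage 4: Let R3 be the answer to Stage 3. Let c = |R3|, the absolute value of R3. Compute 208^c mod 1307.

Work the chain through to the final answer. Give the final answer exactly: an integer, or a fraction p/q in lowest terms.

Stage 1: 22802 = 2 * 13 * 877; number of divisors = (1+1) * (1+1) * (1+1) = 8; answer 8
Stage 2: R1 = 8; w = -22; cross terms: (-4*3 - -22*-25)=-562, (-22*13 - -9*3)=-259, (-9*-25 - -4*13)=277; twice the area = |-544| = 544; area = 272; answer 272
Stage 3: R2 = 272; threaded value p + q = 273; d = -16; T(3) = -2*(-48) + 1*(34) + 1*(-16) = 114; iterating: T(3)=114, T(4)=-242, T(5)=550, T(6)=-1228, T(7)=2764, T(8)=-6206, T(9)=13948, T(10)=-31338, T(11)=70418, T(12)=-158226, T(13)=355532, T(14)=-798872, T(15)=1795050, T(16)=-4033440, T(17)=9063058; answer 9063058
Stage 4: R3 = 9063058; c = 9063058; squarings mod 1307: 208^1=208, 208^2=133, 208^4=698, 208^8=1000, 208^16=145, 208^32=113, 208^64=1006, 208^128=418, 208^256=893, 208^512=179, 208^1024=673, 208^2048=707, 208^4096=575, 208^8192=1261, 208^16384=809, 208^32768=981, 208^65536=409, 208^131072=1292, 208^262144=225, 208^524288=959, 208^1048576=860, 208^2097152=1145, 208^4194304=104, 208^8388608=360; 208^9063058 = 208^2 * 208^16 * 208^128 * 208^512 * 208^2048 * 208^16384 * 208^131072 * 208^524288 * 208^8388608 = 492 (mod 1307); answer 492

492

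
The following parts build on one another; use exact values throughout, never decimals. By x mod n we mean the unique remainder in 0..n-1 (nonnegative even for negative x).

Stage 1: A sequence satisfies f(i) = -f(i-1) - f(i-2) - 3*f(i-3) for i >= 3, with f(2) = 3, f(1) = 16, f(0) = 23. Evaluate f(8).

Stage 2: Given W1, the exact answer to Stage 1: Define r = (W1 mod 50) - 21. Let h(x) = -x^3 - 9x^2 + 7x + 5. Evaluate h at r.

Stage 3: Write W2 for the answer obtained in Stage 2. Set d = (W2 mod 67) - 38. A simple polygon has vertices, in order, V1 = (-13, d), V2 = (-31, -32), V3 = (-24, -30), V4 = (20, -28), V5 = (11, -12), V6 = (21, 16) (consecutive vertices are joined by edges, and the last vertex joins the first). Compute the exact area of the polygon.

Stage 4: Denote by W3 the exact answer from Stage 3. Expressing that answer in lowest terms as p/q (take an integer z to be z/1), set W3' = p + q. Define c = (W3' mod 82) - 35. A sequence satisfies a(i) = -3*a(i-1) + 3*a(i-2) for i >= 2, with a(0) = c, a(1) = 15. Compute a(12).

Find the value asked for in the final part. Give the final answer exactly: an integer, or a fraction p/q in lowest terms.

-60848901

Stage 1: f(3) = -1*(3) - 1*(16) - 3*(23) = -88; iterating: f(3)=-88, f(4)=37, f(5)=42, f(6)=185, f(7)=-338, f(8)=27; answer 27
Stage 2: W1 = 27; r = 6; -1*(6)^3 - 9*(6)^2 + 7*(6)^1 + 5 = (-216) + (-324) + (42) + (5) = -493; answer -493
Stage 3: W2 = -493; d = 5; cross terms: (-13*-32 - -31*5)=571, (-31*-30 - -24*-32)=162, (-24*-28 - 20*-30)=1272, (20*-12 - 11*-28)=68, (11*16 - 21*-12)=428, (21*5 - -13*16)=313; twice the area = |2814| = 2814; area = 1407; answer 1407
Stage 4: W3 = 1407; threaded value p + q = 1408; c = -21; a(2) = -3*(15) + 3*(-21) = -108; iterating: a(2)=-108, a(3)=369, a(4)=-1431, a(5)=5400, a(6)=-20493, a(7)=77679, a(8)=-294516, a(9)=1116585, a(10)=-4233303, a(11)=16049664, a(12)=-60848901; answer -60848901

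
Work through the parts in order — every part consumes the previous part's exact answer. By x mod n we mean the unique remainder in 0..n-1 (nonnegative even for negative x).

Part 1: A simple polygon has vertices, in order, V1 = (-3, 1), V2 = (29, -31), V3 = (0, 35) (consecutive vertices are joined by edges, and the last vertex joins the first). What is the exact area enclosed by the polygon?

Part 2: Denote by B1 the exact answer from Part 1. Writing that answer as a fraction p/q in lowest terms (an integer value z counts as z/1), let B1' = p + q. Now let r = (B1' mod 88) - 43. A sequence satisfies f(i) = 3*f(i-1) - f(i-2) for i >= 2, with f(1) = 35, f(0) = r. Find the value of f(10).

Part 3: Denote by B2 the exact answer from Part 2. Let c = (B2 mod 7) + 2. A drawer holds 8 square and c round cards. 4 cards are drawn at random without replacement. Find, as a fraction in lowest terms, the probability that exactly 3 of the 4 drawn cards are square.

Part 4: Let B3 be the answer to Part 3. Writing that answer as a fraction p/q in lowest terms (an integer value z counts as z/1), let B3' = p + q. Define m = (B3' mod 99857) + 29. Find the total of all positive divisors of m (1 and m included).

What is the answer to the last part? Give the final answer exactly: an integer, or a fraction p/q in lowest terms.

216

Part 1: cross terms: (-3*-31 - 29*1)=64, (29*35 - 0*-31)=1015, (0*1 - -3*35)=105; twice the area = |1184| = 1184; area = 592; answer 592
Part 2: B1 = 592; threaded value p + q = 593; r = 22; f(2) = 3*(35) - 1*(22) = 83; iterating: f(2)=83, f(3)=214, f(4)=559, f(5)=1463, f(6)=3830, f(7)=10027, f(8)=26251, f(9)=68726, f(10)=179927; answer 179927
Part 3: B2 = 179927; c = 8; total draws C(16,4) = 1820; favorable C(8,3)*C(8,1) = 448; P = 16/65; answer 16/65
Part 4: B3 = 16/65; threaded value p + q = 81; m = 110; 110 = 2 * 5 * 11; sigma = (1 + 2) * (1 + 5) * (1 + 11) = 3 * 6 * 12 = 216; answer 216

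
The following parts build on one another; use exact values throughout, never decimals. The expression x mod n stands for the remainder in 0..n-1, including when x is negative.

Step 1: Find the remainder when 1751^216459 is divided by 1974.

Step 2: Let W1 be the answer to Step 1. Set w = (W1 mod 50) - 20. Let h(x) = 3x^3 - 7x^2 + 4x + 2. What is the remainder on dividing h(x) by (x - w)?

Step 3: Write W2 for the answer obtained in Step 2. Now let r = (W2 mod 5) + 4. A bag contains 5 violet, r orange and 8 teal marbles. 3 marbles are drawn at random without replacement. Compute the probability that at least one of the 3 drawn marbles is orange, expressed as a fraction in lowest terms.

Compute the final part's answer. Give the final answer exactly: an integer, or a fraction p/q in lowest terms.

683/969

Step 1: squarings mod 1974: 1751^1=1751, 1751^2=379, 1751^4=1513, 1751^8=1303, 1751^16=169, 1751^32=925, 1751^64=883, 1751^128=1933, 1751^256=1681, 1751^512=967, 1751^1024=1387, 1751^2048=1093, 1751^4096=379, 1751^8192=1513, 1751^16384=1303, 1751^32768=169, 1751^65536=925, 1751^131072=883; 1751^216459 = 1751^1 * 1751^2 * 1751^8 * 1751^128 * 1751^256 * 1751^1024 * 1751^2048 * 1751^16384 * 1751^65536 * 1751^131072 = 1625 (mod 1974); answer 1625
Step 2: W1 = 1625; w = 5; remainder = value at the root: 3*(5)^3 - 7*(5)^2 + 4*(5)^1 + 2 = (375) + (-175) + (20) + (2) = 222; answer 222
Step 3: W2 = 222; r = 6; total draws C(19,3) = 969; complement C(13,3) = 286; favorable 969 - 286 = 683; P = 683/969; answer 683/969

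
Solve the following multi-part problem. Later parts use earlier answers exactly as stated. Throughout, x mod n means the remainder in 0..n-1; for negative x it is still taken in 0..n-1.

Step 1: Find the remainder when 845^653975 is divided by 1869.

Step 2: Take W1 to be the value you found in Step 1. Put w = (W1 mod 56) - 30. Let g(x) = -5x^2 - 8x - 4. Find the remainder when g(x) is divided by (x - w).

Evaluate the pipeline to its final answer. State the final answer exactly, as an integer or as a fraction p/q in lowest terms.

-1249

Step 1: squarings mod 1869: 845^1=845, 845^2=67, 845^4=751, 845^8=1432, 845^16=331, 845^32=1159, 845^64=1339, 845^128=550, 845^256=1591, 845^512=655, 845^1024=1024, 845^2048=67, 845^4096=751, 845^8192=1432, 845^16384=331, 845^32768=1159, 845^65536=1339, 845^131072=550, 845^262144=1591, 845^524288=655; 845^653975 = 845^1 * 845^2 * 845^4 * 845^16 * 845^128 * 845^512 * 845^2048 * 845^4096 * 845^8192 * 845^16384 * 845^32768 * 845^65536 * 845^524288 = 1613 (mod 1869); answer 1613
Step 2: W1 = 1613; w = 15; remainder = value at the root: -5*(15)^2 - 8*(15)^1 - 4 = (-1125) + (-120) + (-4) = -1249; answer -1249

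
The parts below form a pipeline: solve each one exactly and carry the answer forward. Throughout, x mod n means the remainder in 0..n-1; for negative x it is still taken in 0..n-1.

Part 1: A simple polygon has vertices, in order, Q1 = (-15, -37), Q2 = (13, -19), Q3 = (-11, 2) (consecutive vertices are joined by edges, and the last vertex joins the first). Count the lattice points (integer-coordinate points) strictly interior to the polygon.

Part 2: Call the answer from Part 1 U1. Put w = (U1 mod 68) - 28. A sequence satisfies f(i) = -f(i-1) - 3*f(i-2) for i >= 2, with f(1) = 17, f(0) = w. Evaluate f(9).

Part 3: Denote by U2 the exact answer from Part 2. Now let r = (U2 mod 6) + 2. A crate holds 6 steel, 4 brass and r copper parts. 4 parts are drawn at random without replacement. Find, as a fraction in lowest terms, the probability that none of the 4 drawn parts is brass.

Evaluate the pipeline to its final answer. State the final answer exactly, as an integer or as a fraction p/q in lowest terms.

Part 1: cross terms: (-15*-19 - 13*-37)=766, (13*2 - -11*-19)=-183, (-11*-37 - -15*2)=437; twice the area = |1020| = 1020; area = 510; boundary points = 2 + 3 + 1 = 6; strictly interior points = area - boundary/2 + 1 = 508; answer 508
Part 2: U1 = 508; w = 4; f(2) = -1*(17) - 3*(4) = -29; iterating: f(2)=-29, f(3)=-22, f(4)=109, f(5)=-43, f(6)=-284, f(7)=413, f(8)=439, f(9)=-1678; answer -1678
Part 3: U2 = -1678; r = 4; total draws C(14,4) = 1001; favorable C(10,4) = 210; P = 30/143; answer 30/143

30/143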